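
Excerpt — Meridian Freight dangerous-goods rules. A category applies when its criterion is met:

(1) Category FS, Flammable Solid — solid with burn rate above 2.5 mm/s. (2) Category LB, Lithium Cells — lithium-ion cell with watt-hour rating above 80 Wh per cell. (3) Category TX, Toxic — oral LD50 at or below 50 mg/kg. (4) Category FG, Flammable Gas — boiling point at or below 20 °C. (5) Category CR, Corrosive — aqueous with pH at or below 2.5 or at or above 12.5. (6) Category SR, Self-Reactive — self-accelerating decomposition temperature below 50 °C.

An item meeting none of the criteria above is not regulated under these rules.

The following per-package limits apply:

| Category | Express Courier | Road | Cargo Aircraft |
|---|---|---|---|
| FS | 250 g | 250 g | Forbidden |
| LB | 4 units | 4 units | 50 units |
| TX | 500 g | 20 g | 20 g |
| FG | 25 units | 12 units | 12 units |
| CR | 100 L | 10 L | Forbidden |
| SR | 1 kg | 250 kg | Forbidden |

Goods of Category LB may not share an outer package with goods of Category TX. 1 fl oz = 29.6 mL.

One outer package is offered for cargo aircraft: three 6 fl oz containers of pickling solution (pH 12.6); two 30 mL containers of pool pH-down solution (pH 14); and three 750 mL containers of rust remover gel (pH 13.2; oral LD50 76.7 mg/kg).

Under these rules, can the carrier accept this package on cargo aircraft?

No

The pickling solution has pH 12.6, which is ≥ 12.5, so it is Category CR (Corrosive).
The pool pH-down solution has pH 14, which is ≥ 12.5, so it is Category CR (Corrosive).
Rust remover gel: pH 13.2 ≥ 12.5 → Category CR (Corrosive).
Total Category CR: (three 6 fl oz containers = 532.8 mL) + (two 30 mL containers = 60 mL) + (three 750 mL containers = 2.25 L) = 2842.8 mL.
By cargo aircraft, Category CR is Forbidden regardless of quantity.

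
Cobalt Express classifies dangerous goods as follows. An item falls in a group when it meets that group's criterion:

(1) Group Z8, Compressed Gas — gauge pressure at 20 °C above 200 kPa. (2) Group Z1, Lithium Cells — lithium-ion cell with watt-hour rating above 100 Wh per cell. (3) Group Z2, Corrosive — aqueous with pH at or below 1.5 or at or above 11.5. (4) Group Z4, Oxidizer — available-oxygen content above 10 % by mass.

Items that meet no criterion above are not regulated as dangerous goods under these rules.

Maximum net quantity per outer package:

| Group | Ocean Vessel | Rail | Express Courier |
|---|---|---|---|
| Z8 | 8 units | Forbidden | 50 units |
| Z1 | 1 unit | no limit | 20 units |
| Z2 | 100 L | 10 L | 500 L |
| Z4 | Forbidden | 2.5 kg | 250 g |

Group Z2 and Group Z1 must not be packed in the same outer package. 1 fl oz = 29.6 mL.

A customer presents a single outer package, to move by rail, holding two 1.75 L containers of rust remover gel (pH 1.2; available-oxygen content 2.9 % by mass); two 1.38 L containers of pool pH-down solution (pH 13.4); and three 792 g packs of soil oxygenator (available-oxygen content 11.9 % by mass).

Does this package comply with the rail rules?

Yes

Rust remover gel: pH 1.2 ≤ 1.5 → Group Z2 (Corrosive).
pH 13.4 meets the Group Z2 criterion (Corrosive), so the pool pH-down solution is Group Z2.
With available-oxygen content 11.9 % by mass (> 10 % by mass), the soil oxygenator falls in Group Z4.
Total Group Z2: (two 1.75 L containers = 3.5 L) + (two 1.38 L containers = 2.76 L) = 6.26 L.
That is within the Group Z2 rail limit of 10 L.
Group Z4 quantity: three 792 g packs = 2.376 kg.
2.376 kg ≤ 2.5 kg (rail limit, Group Z4) — within limit.
The segregation rule (Group Z2 with Group Z1) does not apply to Group Z2 with Group Z4.
Every hazard group is within its rail limit and no segregation rule is violated.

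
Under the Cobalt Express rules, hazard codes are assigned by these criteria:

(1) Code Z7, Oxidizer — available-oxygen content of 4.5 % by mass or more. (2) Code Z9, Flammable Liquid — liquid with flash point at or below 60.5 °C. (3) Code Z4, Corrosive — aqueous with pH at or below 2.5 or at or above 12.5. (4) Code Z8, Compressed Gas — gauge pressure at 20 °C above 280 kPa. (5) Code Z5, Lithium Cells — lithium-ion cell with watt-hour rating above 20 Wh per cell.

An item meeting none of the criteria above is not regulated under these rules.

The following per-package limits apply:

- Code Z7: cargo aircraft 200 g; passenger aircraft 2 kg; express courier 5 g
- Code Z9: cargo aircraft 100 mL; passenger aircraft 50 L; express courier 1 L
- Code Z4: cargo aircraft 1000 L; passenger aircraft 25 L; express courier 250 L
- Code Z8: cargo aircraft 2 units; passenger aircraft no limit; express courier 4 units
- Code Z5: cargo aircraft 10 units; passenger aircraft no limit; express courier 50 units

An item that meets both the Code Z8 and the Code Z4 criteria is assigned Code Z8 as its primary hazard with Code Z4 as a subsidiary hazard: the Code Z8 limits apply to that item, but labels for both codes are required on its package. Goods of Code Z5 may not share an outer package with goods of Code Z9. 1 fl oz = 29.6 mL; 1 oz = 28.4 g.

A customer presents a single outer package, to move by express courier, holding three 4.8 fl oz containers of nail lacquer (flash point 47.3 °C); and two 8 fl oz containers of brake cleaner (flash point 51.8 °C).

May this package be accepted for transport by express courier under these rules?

Yes

Flash point 47.3 °C meets the Code Z9 criterion (Flammable Liquid), so the nail lacquer is Code Z9.
With flash point 51.8 °C (≤ 60.5 °C), the brake cleaner falls in Code Z9.
Total Code Z9: (three 4.8 fl oz containers = 426.24 mL) + (two 8 fl oz containers = 473.6 mL) = 899.84 mL.
899.84 mL ≤ 1 L (express courier limit, Code Z9) — within limit.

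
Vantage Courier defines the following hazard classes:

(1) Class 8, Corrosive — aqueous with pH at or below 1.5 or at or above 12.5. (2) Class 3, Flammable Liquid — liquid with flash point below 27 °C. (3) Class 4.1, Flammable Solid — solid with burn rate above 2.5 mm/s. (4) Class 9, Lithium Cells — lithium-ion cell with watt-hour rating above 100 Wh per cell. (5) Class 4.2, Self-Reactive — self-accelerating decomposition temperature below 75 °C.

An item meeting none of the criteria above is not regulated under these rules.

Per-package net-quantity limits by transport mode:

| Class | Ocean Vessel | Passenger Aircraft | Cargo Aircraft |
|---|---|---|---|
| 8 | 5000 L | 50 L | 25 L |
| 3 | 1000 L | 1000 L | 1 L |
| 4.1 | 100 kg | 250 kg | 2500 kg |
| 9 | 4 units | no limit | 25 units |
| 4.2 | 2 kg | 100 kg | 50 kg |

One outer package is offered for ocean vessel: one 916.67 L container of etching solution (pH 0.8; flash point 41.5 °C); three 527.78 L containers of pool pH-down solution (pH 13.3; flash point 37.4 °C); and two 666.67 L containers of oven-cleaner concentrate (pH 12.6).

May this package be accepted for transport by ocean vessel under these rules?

Yes

With pH 0.8 (≤ 1.5), the etching solution falls in Class 8.
Pool pH-down solution: pH 13.3 ≥ 12.5 → Class 8 (Corrosive).
With pH 12.6 (≥ 12.5), the oven-cleaner concentrate falls in Class 8.
Class 8 net quantity: 916.67 L + (three 527.78 L containers = 1583.34 L) + (two 666.67 L containers = 1333.34 L) = 3833.35 L.
3833.35 L ≤ 5000 L (ocean vessel limit, Class 8) — within limit.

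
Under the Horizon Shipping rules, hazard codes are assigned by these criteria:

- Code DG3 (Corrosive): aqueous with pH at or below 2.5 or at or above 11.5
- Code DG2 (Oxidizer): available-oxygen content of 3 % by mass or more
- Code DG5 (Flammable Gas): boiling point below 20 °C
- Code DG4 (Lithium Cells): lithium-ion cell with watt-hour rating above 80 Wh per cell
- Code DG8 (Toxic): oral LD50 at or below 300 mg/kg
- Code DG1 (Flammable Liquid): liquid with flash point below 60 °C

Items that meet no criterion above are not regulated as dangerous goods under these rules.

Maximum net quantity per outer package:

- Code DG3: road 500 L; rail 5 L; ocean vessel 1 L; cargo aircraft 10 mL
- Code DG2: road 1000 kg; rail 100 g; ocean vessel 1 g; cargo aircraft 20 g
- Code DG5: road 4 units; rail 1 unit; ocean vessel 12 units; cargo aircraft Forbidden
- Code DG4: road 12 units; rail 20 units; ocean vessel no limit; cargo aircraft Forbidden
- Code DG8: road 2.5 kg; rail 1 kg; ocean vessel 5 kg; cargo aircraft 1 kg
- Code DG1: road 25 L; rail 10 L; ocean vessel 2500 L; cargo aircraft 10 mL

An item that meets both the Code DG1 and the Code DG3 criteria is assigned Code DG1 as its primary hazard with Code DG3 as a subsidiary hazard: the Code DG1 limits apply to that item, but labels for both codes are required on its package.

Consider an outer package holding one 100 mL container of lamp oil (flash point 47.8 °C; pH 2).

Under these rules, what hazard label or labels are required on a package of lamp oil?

Code DG1 and DG3

The lamp oil has flash point 47.8 °C, which is < 60 °C, so it is Code DG1 (Flammable Liquid).
The lamp oil has pH 2, which is ≤ 2.5, so it is Code DG3 (Corrosive).
By the precedence rule Code DG1 is primary and Code DG3 is subsidiary, and that rule requires both labels on the package.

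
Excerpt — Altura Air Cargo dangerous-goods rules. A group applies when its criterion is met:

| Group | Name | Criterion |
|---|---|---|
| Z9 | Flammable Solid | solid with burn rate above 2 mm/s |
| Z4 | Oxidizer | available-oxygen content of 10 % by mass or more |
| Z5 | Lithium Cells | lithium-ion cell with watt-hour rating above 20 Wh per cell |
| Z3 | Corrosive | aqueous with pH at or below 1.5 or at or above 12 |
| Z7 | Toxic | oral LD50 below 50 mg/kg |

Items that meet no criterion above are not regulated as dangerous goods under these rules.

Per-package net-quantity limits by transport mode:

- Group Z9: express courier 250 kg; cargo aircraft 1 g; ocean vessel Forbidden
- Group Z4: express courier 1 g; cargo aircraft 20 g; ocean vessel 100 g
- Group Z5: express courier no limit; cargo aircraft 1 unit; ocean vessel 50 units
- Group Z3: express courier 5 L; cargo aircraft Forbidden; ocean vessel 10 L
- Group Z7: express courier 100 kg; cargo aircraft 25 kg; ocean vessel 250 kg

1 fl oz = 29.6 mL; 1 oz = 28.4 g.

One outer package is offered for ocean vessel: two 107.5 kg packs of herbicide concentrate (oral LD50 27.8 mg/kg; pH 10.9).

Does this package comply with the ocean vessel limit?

Yes

Herbicide concentrate: oral LD50 27.8 mg/kg < 50 mg/kg → Group Z7 (Toxic).
Group Z7 quantity: two 107.5 kg packs = 215 kg.
That is within the Group Z7 ocean vessel limit of 250 kg.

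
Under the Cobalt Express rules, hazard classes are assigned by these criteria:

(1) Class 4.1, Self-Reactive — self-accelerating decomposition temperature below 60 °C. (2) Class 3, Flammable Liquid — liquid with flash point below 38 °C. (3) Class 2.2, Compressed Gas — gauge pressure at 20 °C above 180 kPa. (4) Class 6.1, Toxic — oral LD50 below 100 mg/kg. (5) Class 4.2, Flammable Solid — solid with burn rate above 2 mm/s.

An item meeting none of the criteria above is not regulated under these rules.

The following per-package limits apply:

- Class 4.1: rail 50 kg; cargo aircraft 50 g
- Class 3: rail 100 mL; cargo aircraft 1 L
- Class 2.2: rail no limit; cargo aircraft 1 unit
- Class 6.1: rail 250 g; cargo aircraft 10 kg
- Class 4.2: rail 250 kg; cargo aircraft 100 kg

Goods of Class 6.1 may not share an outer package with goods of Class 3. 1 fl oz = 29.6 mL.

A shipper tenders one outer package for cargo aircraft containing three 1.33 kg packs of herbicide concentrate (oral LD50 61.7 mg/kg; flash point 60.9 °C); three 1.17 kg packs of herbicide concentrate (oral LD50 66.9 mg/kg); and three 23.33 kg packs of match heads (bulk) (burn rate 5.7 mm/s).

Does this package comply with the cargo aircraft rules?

Yes

With oral LD50 61.7 mg/kg (< 100 mg/kg), the herbicide concentrate falls in Class 6.1.
With oral LD50 66.9 mg/kg (< 100 mg/kg), the herbicide concentrate falls in Class 6.1.
Match heads (bulk): burn rate 5.7 mm/s > 2 mm/s → Class 4.2 (Flammable Solid).
Class 6.1 net quantity: (three 1.33 kg packs = 3.99 kg) + (three 1.17 kg packs = 3.51 kg) = 7.5 kg.
That is within the Class 6.1 cargo aircraft limit of 10 kg.
Class 4.2 quantity: three 23.33 kg packs = 69.99 kg.
69.99 kg is within the cargo aircraft limit of 100 kg for Class 4.2.
The segregation rule (Class 6.1 with Class 3) does not apply to Class 6.1 with Class 4.2.
Every hazard class is within its cargo aircraft limit and no segregation rule is violated.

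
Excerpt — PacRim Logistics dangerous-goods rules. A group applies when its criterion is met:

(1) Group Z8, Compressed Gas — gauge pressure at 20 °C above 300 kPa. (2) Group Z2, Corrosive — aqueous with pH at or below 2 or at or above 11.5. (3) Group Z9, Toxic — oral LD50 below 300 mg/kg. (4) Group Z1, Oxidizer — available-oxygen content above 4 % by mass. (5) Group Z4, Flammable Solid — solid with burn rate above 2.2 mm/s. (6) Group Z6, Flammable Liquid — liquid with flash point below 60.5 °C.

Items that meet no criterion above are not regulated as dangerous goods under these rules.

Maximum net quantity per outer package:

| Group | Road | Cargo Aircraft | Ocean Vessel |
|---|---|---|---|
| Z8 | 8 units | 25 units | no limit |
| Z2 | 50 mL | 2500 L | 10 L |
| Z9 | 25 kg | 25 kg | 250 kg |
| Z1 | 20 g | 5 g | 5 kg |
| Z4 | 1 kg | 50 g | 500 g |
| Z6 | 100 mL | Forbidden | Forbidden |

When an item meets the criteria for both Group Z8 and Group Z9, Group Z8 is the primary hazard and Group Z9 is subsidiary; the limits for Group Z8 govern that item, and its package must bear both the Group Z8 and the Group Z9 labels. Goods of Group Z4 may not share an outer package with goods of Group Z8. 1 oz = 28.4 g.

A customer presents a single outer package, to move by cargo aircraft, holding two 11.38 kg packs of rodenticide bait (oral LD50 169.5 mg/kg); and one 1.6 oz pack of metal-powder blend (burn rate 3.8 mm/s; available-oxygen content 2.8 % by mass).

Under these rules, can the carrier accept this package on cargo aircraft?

Yes

With oral LD50 169.5 mg/kg (< 300 mg/kg), the rodenticide bait falls in Group Z9.
Metal-powder blend: burn rate 3.8 mm/s > 2.2 mm/s → Group Z4 (Flammable Solid).
Group Z4 quantity: one 1.6 oz pack = 45.44 g.
45.44 g ≤ 50 g (cargo aircraft limit, Group Z4) — within limit.
Group Z9 quantity: two 11.38 kg packs = 22.76 kg.
22.76 kg is within the cargo aircraft limit of 25 kg for Group Z9.
The segregation rule (Group Z4 with Group Z8) does not apply to Group Z4 with Group Z9.
Every hazard group is within its cargo aircraft limit and no segregation rule is violated.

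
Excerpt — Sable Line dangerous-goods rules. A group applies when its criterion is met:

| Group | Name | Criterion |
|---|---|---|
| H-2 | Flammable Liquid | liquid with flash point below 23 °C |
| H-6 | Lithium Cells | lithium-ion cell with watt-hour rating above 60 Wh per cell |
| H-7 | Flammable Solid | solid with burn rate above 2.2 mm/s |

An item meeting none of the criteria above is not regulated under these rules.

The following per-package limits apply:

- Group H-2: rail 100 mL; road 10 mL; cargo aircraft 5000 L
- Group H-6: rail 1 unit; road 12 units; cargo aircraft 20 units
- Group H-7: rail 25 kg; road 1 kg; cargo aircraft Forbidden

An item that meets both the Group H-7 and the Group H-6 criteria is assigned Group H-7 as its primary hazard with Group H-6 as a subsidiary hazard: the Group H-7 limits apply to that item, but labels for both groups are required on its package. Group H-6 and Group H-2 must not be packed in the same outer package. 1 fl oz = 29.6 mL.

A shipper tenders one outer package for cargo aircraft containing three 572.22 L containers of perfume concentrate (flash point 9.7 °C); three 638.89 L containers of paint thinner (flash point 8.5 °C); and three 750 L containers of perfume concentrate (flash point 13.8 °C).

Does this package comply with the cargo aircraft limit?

Flash point 9.7 °C meets the Group H-2 criterion (Flammable Liquid), so the perfume concentrate is Group H-2.
With flash point 8.5 °C (< 23 °C), the paint thinner falls in Group H-2.
With flash point 13.8 °C (< 23 °C), the perfume concentrate falls in Group H-2.
Group H-2 net quantity: (three 572.22 L containers = 1716.66 L) + (three 638.89 L containers = 1916.67 L) + (three 750 L containers = 2250 L) = 5883.33 L.
That exceeds the Group H-2 cargo aircraft limit of 5000 L.

No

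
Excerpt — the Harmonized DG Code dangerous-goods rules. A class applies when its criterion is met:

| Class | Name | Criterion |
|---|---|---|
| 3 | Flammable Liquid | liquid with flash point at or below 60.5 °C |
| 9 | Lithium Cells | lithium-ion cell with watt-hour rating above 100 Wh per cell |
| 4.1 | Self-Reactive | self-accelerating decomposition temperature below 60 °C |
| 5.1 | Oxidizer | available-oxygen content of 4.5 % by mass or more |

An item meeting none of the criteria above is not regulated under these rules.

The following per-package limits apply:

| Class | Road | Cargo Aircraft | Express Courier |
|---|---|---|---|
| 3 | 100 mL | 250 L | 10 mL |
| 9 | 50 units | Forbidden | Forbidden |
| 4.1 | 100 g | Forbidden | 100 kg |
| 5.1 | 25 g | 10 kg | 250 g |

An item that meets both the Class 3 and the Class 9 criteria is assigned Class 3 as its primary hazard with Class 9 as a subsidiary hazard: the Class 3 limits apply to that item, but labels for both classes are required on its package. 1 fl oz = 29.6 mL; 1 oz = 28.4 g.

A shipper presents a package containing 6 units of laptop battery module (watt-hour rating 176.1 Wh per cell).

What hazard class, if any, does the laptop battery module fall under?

Class 9

Laptop battery module: watt-hour rating 176.1 Wh per cell > 100 Wh per cell → Class 9 (Lithium Cells).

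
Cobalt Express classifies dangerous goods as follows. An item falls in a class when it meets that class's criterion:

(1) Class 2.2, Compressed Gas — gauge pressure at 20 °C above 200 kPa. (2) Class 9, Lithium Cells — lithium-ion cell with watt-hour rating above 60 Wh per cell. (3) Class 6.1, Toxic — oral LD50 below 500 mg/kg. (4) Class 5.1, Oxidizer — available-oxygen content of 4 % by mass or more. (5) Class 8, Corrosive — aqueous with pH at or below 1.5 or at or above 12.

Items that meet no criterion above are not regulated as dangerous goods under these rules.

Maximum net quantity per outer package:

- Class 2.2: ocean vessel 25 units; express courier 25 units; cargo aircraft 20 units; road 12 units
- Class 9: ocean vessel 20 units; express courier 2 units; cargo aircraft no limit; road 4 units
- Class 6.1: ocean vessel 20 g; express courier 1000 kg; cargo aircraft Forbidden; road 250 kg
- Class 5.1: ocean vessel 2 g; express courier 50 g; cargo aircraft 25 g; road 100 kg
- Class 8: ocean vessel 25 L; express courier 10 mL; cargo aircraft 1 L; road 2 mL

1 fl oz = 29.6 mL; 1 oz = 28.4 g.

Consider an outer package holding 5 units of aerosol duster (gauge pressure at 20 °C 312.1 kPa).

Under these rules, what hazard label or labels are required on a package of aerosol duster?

Class 2.2

Aerosol duster: gauge pressure at 20 °C 312.1 kPa > 200 kPa → Class 2.2 (Compressed Gas).
Only the Class 2.2 label is required.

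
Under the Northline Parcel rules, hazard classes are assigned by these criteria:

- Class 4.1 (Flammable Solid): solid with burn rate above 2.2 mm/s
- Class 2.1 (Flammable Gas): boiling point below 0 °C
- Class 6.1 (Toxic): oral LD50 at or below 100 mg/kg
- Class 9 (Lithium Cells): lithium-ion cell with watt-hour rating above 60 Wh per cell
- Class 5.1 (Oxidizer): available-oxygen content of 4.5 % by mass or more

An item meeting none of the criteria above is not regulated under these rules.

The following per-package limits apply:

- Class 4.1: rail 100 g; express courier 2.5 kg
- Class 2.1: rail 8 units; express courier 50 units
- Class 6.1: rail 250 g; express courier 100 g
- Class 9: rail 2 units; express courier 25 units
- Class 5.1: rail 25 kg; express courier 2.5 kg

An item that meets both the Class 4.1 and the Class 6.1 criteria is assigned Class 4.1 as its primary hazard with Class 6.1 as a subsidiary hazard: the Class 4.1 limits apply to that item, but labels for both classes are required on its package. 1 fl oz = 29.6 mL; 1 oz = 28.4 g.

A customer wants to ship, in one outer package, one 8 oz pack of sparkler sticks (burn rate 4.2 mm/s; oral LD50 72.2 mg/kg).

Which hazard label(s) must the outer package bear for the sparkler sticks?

Burn rate 4.2 mm/s meets the Class 4.1 criterion (Flammable Solid), so the sparkler sticks are Class 4.1.
Oral LD50 72.2 mg/kg meets the Class 6.1 criterion (Toxic), so the sparkler sticks are Class 6.1.
By the precedence rule Class 4.1 is primary and Class 6.1 is subsidiary, and that rule requires both labels on the package.

Class 4.1 and 6.1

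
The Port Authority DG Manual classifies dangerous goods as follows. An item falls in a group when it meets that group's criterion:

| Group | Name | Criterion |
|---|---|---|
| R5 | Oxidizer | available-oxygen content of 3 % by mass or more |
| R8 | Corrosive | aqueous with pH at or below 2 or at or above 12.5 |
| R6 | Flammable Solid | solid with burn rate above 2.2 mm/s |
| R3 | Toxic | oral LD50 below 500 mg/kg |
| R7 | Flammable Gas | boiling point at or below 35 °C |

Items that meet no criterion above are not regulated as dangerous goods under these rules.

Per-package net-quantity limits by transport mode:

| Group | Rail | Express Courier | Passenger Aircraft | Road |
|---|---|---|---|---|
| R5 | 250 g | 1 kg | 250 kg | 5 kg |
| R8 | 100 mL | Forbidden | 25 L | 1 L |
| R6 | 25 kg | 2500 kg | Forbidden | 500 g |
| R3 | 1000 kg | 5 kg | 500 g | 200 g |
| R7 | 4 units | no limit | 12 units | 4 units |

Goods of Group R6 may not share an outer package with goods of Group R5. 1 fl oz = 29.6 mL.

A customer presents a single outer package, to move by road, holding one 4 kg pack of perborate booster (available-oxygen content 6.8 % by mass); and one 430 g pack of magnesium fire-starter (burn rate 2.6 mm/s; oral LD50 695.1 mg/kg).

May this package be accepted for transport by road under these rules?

With available-oxygen content 6.8 % by mass (≥ 3 % by mass), the perborate booster falls in Group R5.
The magnesium fire-starter has burn rate 2.6 mm/s, which is > 2.2 mm/s, so it is Group R6 (Flammable Solid).
Group R6 quantity: 430 g.
430 g is within the road limit of 500 g for Group R6.
Group R5 quantity: 4 kg.
4 kg ≤ 5 kg (road limit, Group R5) — within limit.
Group R6 and Group R5 may not share an outer package.

No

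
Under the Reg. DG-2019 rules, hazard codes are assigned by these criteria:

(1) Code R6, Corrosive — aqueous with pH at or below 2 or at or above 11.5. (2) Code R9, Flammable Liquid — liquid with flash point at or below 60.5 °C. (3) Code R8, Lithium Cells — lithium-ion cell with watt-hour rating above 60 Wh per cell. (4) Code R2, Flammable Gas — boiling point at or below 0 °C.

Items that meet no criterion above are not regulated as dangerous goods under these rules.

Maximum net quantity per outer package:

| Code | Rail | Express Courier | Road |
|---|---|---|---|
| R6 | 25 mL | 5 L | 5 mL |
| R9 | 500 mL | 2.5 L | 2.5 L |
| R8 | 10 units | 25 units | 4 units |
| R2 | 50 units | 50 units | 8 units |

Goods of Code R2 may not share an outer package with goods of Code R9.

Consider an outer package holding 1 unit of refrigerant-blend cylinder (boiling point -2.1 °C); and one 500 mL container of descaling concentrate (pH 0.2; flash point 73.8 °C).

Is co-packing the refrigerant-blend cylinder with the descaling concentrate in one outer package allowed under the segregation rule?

Yes

With boiling point -2.1 °C (≤ 0 °C), the refrigerant-blend cylinder falls in Code R2.
With pH 0.2 (≤ 2), the descaling concentrate falls in Code R6.
No segregation rule bars Code R2 with Code R6.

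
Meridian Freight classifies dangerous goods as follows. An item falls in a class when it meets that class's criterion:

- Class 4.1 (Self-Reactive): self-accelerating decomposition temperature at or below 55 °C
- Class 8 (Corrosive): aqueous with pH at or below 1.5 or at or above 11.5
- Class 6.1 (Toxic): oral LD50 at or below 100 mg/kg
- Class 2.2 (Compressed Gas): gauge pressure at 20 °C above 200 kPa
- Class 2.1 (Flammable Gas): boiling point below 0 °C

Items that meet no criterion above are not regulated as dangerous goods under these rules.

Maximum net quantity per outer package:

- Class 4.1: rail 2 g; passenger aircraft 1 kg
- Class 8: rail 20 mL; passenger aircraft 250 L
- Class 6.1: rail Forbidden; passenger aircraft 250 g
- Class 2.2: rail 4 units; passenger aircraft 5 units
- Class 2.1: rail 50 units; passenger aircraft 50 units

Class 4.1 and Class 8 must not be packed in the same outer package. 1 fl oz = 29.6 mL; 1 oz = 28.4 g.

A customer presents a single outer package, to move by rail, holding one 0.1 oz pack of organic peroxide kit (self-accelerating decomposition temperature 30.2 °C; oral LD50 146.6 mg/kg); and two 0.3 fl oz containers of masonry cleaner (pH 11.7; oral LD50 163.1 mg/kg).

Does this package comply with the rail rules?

Self-accelerating decomposition temperature 30.2 °C meets the Class 4.1 criterion (Self-Reactive), so the organic peroxide kit is Class 4.1.
With pH 11.7 (≥ 11.5), the masonry cleaner falls in Class 8.
Class 4.1 quantity: one 0.1 oz pack = 2.84 g.
2.84 g > 2 g (rail limit, Class 4.1) — over the limit.
Class 8 quantity: two 0.3 fl oz containers = 17.76 mL.
17.76 mL ≤ 20 mL (rail limit, Class 8) — within limit.
Class 4.1 and Class 8 may not share an outer package.

No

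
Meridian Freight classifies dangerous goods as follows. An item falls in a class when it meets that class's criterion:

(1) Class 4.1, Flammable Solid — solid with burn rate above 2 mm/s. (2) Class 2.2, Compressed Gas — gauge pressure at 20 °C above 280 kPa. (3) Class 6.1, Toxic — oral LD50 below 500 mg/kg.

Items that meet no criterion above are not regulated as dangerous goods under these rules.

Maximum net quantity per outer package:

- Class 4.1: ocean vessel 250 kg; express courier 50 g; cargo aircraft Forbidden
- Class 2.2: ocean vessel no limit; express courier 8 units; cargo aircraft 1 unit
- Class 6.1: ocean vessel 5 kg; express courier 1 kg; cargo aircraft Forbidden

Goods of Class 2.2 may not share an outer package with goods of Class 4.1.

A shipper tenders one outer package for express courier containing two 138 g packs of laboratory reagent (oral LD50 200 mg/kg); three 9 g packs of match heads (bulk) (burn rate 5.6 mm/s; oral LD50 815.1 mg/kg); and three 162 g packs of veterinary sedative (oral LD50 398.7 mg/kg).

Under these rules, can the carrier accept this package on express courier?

Laboratory reagent: oral LD50 200 mg/kg < 500 mg/kg → Class 6.1 (Toxic).
Match heads (bulk): burn rate 5.6 mm/s > 2 mm/s → Class 4.1 (Flammable Solid).
With oral LD50 398.7 mg/kg (< 500 mg/kg), the veterinary sedative falls in Class 6.1.
Class 4.1 quantity: three 9 g packs = 27 g.
That is within the Class 4.1 express courier limit of 50 g.
Total Class 6.1: (two 138 g packs = 276 g) + (three 162 g packs = 486 g) = 762 g.
762 g is within the express courier limit of 1 kg for Class 6.1.
The segregation rule (Class 2.2 with Class 4.1) does not apply to Class 4.1 with Class 6.1.
Every hazard class is within its express courier limit and no segregation rule is violated.

Yes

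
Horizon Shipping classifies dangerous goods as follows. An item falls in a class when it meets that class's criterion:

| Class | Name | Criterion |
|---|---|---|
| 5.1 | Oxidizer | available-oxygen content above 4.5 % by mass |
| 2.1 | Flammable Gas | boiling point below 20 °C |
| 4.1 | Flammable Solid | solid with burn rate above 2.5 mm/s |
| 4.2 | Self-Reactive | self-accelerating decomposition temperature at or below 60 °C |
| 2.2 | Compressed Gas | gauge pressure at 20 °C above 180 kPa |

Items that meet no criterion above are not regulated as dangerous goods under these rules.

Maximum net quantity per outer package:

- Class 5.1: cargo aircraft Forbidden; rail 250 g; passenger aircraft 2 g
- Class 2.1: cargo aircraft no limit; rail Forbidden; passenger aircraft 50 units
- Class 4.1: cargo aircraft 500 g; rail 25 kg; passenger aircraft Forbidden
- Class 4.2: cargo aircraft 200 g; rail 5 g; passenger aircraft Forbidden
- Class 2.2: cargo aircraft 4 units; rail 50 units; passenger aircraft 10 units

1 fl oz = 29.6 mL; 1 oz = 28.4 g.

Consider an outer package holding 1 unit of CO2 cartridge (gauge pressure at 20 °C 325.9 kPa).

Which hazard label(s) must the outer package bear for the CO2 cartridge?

Class 2.2

With gauge pressure at 20 °C 325.9 kPa (> 180 kPa), the CO2 cartridge falls in Class 2.2.
Only the Class 2.2 label is required.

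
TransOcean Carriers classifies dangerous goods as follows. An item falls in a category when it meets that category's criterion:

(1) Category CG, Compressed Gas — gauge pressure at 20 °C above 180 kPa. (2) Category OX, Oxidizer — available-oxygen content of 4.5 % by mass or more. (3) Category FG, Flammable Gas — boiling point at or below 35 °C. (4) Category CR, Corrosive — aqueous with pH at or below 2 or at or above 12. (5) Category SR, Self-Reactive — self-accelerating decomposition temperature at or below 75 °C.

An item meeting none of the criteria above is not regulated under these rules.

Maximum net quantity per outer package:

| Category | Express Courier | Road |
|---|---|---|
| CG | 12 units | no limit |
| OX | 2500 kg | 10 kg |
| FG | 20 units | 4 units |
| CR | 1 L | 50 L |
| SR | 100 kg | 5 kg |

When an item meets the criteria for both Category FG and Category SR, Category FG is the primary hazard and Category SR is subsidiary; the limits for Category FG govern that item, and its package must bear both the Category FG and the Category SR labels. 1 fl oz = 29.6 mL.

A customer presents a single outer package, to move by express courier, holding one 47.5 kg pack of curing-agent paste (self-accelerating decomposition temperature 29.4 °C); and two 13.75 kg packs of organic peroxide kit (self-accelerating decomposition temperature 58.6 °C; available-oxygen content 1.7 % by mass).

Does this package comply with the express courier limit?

Curing-agent paste: self-accelerating decomposition temperature 29.4 °C ≤ 75 °C → Category SR (Self-Reactive).
The organic peroxide kit has self-accelerating decomposition temperature 58.6 °C, which is ≤ 75 °C, so it is Category SR (Self-Reactive).
Total Category SR: 47.5 kg + (two 13.75 kg packs = 27.5 kg) = 75 kg.
That is within the Category SR express courier limit of 100 kg.

Yes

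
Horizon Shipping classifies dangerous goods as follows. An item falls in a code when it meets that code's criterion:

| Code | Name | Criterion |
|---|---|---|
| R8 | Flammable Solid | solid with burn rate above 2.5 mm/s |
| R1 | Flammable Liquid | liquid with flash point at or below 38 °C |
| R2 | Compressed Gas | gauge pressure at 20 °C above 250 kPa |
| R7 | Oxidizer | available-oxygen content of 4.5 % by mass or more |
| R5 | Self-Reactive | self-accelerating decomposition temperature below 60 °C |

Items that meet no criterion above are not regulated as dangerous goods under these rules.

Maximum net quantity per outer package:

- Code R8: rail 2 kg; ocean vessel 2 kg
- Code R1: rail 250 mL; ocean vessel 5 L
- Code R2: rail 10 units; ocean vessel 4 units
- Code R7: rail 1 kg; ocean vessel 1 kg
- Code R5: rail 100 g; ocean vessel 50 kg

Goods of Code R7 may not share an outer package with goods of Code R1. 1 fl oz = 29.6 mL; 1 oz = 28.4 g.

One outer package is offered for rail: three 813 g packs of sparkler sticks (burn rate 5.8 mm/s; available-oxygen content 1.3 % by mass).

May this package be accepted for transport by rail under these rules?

The sparkler sticks have burn rate 5.8 mm/s, which is > 2.5 mm/s, so they are Code R8 (Flammable Solid).
Code R8 quantity: three 813 g packs = 2.439 kg.
2.439 kg > 2 kg (rail limit, Code R8) — over the limit.

No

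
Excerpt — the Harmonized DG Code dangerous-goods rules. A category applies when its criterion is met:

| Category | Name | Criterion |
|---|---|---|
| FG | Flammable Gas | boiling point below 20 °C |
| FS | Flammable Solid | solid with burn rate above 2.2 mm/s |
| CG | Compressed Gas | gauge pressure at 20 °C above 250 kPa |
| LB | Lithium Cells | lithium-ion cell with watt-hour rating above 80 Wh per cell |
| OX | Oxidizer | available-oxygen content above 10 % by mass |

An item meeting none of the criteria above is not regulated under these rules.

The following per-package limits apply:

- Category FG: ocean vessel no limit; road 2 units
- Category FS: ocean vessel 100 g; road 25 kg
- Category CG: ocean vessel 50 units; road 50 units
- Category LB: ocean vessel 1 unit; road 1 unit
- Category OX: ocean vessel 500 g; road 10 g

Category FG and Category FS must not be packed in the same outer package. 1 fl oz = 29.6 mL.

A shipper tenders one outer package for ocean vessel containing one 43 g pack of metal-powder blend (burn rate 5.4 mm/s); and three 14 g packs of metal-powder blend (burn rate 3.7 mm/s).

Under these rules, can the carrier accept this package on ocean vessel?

Yes

The metal-powder blend has burn rate 5.4 mm/s, which is > 2.2 mm/s, so it is Category FS (Flammable Solid).
Burn rate 3.7 mm/s meets the Category FS criterion (Flammable Solid), so the metal-powder blend is Category FS.
Category FS net quantity: 43 g + (three 14 g packs = 42 g) = 85 g.
85 g ≤ 100 g (ocean vessel limit, Category FS) — within limit.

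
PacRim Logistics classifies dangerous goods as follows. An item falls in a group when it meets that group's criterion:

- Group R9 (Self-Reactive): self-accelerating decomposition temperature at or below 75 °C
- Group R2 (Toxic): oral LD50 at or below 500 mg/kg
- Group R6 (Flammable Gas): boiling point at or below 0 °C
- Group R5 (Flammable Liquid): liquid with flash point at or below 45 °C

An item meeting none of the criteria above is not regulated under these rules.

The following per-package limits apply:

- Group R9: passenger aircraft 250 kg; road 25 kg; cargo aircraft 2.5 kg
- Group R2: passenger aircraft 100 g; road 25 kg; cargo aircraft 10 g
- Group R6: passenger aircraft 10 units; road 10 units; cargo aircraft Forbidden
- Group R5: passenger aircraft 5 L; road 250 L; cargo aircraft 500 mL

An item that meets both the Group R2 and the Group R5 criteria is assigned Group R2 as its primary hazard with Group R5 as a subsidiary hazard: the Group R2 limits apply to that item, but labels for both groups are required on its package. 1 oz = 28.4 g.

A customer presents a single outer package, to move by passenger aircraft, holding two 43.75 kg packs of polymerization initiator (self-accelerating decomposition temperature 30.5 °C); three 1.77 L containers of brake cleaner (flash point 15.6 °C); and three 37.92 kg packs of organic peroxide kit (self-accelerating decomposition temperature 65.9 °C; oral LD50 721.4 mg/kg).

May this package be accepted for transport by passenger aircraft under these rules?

Self-accelerating decomposition temperature 30.5 °C meets the Group R9 criterion (Self-Reactive), so the polymerization initiator is Group R9.
Flash point 15.6 °C meets the Group R5 criterion (Flammable Liquid), so the brake cleaner is Group R5.
The organic peroxide kit has self-accelerating decomposition temperature 65.9 °C, which is ≤ 75 °C, so it is Group R9 (Self-Reactive).
Group R5 quantity: three 1.77 L containers = 5.31 L.
That exceeds the Group R5 passenger aircraft limit of 5 L.
Total Group R9: (two 43.75 kg packs = 87.5 kg) + (three 37.92 kg packs = 113.76 kg) = 201.26 kg.
201.26 kg is within the passenger aircraft limit of 250 kg for Group R9.

No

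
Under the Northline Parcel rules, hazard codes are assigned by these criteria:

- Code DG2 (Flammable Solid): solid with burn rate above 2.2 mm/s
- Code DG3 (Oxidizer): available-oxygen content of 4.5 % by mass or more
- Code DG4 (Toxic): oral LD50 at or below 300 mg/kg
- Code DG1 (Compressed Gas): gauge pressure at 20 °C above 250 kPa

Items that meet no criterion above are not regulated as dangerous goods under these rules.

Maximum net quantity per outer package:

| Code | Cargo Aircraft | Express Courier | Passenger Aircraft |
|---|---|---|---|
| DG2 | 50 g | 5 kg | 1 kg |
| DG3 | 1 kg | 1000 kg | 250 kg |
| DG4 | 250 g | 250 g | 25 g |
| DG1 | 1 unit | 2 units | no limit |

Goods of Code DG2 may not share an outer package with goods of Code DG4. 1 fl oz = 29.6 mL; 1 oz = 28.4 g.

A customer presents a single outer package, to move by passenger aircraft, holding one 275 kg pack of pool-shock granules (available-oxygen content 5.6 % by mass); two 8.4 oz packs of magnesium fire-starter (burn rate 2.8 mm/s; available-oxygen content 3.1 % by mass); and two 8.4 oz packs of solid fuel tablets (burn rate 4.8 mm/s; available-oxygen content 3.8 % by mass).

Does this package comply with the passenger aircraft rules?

Pool-shock granules: available-oxygen content 5.6 % by mass ≥ 4.5 % by mass → Code DG3 (Oxidizer).
The magnesium fire-starter has burn rate 2.8 mm/s, which is > 2.2 mm/s, so it is Code DG2 (Flammable Solid).
Solid fuel tablets: burn rate 4.8 mm/s > 2.2 mm/s → Code DG2 (Flammable Solid).
Total Code DG2: (two 8.4 oz packs = 477.12 g) + (two 8.4 oz packs = 477.12 g) = 954.24 g.
954.24 g ≤ 1 kg (passenger aircraft limit, Code DG2) — within limit.
Code DG3 quantity: 275 kg.
275 kg exceeds the passenger aircraft limit of 250 kg for Code DG3.
The segregation rule (Code DG2 with Code DG4) does not apply to Code DG2 with Code DG3.

No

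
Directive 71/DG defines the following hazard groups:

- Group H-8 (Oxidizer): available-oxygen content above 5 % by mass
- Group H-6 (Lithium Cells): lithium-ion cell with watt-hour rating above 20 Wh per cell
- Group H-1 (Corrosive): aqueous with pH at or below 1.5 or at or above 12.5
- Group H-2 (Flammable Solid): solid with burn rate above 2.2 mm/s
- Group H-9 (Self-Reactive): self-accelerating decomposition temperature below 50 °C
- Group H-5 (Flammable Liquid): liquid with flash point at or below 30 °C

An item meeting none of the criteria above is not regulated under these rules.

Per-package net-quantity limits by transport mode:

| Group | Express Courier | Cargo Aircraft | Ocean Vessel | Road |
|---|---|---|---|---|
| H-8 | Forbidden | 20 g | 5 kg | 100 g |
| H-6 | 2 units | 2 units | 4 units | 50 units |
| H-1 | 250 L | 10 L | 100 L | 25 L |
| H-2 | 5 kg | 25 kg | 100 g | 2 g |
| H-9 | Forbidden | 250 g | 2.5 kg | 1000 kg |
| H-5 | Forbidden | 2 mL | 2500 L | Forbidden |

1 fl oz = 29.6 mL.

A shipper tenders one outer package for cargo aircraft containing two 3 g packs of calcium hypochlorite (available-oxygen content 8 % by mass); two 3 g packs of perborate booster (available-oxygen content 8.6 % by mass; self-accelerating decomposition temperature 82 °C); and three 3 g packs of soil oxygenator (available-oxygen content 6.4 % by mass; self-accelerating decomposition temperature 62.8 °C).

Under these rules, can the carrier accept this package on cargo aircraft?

No

The calcium hypochlorite has available-oxygen content 8 % by mass, which is > 5 % by mass, so it is Group H-8 (Oxidizer).
Available-oxygen content 8.6 % by mass meets the Group H-8 criterion (Oxidizer), so the perborate booster is Group H-8.
Soil oxygenator: available-oxygen content 6.4 % by mass > 5 % by mass → Group H-8 (Oxidizer).
Group H-8 net quantity: (two 3 g packs = 6 g) + (two 3 g packs = 6 g) + (three 3 g packs = 9 g) = 21 g.
21 g > 20 g (cargo aircraft limit, Group H-8) — over the limit.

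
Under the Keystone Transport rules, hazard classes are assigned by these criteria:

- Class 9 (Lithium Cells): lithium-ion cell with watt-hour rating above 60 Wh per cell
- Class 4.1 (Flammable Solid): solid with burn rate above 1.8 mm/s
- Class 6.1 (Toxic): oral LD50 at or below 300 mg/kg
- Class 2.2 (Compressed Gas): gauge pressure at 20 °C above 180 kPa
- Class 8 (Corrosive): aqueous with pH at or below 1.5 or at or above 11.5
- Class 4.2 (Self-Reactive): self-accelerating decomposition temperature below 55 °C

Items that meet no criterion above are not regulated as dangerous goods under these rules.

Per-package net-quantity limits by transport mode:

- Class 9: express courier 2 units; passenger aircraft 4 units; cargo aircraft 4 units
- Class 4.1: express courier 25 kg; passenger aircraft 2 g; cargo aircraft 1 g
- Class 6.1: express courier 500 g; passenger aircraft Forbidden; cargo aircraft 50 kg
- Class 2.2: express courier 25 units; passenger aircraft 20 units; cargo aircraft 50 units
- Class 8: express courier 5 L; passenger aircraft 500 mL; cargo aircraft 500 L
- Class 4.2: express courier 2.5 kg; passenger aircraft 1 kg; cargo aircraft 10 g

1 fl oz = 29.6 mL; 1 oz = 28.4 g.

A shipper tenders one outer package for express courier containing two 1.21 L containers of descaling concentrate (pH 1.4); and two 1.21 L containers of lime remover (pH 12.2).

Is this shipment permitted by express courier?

With pH 1.4 (≤ 1.5), the descaling concentrate falls in Class 8.
pH 12.2 meets the Class 8 criterion (Corrosive), so the lime remover is Class 8.
Total Class 8: (two 1.21 L containers = 2.42 L) + (two 1.21 L containers = 2.42 L) = 4.84 L.
That is within the Class 8 express courier limit of 5 L.

Yes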